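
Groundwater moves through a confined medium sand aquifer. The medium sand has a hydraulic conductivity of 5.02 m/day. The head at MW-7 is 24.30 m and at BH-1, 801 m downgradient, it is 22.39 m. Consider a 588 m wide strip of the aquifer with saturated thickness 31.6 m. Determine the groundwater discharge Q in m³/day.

Cross-sectional area A = 588 × 31.6 = 18581 m².
Hydraulic gradient i = (24.30 − 22.39) / 801 = 1.91 / 801 = 0.002385.
Darcy's law: Q = K · A · i = 5.020 × 18581 × 0.002385 = 222.4 m³/day.

222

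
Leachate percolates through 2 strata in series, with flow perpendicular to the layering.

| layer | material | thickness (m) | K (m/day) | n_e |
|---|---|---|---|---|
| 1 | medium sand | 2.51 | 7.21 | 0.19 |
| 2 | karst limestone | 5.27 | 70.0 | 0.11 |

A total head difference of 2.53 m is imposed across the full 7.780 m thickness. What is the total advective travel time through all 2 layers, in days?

0.177

With flow normal to the layers, continuity requires the same specific discharge q through every layer.
Σ(b_i/K_i) = 2.51/7.21 + 5.27/70.0 = 0.4234 d.
q = Δh / Σ(b_i/K_i) = 2.53 / 0.4234 = 5.975 m/day.
In each layer the seepage velocity is v_i = q/n_i, so the layer transit time is t_i = b_i·n_i / q:
  layer 1 (medium sand): t_1 = 2.51 × 0.19 / 5.975 = 0.07981 d
  layer 2 (karst limestone): t_2 = 5.27 × 0.11 / 5.975 = 0.09702 d
Total t = Σ t_i = 0.1768 days.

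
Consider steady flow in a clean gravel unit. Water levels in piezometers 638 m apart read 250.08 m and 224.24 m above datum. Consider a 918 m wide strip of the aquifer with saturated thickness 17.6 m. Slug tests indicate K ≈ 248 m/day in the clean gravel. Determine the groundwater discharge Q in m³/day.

Cross-sectional area A = 918 × 17.6 = 16157 m².
Hydraulic gradient i = (250.08 − 224.24) / 638 = 25.84 / 638 = 0.04050.
Darcy's law: Q = K · A · i = 248.0 × 16157 × 0.04050 = 1.623e+05 m³/day.

162000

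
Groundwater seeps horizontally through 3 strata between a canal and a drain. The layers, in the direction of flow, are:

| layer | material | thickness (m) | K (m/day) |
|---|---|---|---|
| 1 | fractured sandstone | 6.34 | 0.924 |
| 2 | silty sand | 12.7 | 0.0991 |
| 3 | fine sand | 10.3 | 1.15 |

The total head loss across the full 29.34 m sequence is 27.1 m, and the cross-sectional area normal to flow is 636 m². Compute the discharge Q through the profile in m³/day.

120

Flow is perpendicular to layering, so the layers act in series and the equivalent K is the thickness-weighted harmonic mean.
Total thickness L = 6.34 + 12.7 + 10.3 = 29.34 m.
Σ(b_i/K_i) = 6.34/0.924 + 12.7/0.0991 + 10.3/1.15 = 144.0 d.
K_eq = L / Σ(b_i/K_i) = 29.34 / 144.0 = 0.2038 m/day.
Q = K_eq · A · (Δh/L) = 0.2038 × 636 × (27.1/29.34) = 119.7 m³/day.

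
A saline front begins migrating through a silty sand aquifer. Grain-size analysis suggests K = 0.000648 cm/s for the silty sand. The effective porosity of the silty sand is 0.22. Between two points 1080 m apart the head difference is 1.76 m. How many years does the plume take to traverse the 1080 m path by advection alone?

713

Convert K: 0.000648 cm/s × 864 = 0.5599 m/day.
Hydraulic gradient i = Δh / L = 1.76 / 1080 = 0.001630.
Darcy flux q = K · i = 0.5599 × 0.001630 = 0.0009124 m/day.
Seepage velocity v = q / n_e = 0.0009124 / 0.22 = 0.004147 m/day.
Travel time t = L / v = 1080 / 0.004147 = 2.604e+05 days = 713.0 years.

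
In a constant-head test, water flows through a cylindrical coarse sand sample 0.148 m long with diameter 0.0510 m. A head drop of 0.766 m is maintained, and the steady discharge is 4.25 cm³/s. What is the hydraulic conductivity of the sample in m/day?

34.7

Cross-sectional area A = π·(d/2)² = π × (0.0510/2)² = 0.002043 m².
Convert discharge: 4.25 cm³/s = 4.250e-06 m³/s.
Darcy's law rearranged: K = Q·L / (A·Δh) = 4.250e-06 × 0.148 / (0.002043 × 0.766) = 0.0004020 m/s = 34.73 m/day.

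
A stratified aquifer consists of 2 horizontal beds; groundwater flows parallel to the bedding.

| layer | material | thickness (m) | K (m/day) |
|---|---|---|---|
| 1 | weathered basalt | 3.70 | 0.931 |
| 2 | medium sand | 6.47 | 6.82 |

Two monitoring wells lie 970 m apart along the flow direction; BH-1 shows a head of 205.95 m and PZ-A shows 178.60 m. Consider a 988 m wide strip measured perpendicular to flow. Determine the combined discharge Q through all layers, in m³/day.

Flow is parallel to layering, so each bed carries its own Darcy discharge and the transmissivities add.
Σ(K_i·b_i) = 0.931×3.70 + 6.82×6.47 = 47.57 m²/day.
Hydraulic gradient i = (205.95 − 178.60) / 970 = 27.35 / 970 = 0.02820.
Q = Σ(K_i·b_i) · W · i = 47.57 × 988 × 0.02820 = 1325 m³/day.

1330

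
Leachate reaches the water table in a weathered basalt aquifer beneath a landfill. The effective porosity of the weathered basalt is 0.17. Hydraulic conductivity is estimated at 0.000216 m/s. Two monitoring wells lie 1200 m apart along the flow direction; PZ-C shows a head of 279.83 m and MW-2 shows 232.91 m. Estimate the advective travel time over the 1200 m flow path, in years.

0.765

Convert K: 0.000216 m/s × 86400 = 18.66 m/day.
Hydraulic gradient i = (279.83 − 232.91) / 1200 = 46.92 / 1200 = 0.03910.
Darcy flux q = K · i = 18.66 × 0.03910 = 0.7297 m/day.
Seepage velocity v = q / n_e = 0.7297 / 0.17 = 4.292 m/day.
Travel time t = L / v = 1200 / 4.292 = 279.6 days = 0.7654 years.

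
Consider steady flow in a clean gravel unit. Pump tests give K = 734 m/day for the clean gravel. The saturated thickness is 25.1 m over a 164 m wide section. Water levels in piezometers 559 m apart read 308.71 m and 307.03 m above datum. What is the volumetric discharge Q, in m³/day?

Cross-sectional area A = 164 × 25.1 = 4116 m².
Hydraulic gradient i = (308.71 − 307.03) / 559 = 1.68 / 559 = 0.003005.
Darcy's law: Q = K · A · i = 734.0 × 4116 × 0.003005 = 9081 m³/day.

9080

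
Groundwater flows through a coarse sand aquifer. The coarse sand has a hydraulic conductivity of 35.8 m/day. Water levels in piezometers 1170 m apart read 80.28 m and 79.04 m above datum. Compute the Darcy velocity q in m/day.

0.0379

Hydraulic gradient i = (80.28 − 79.04) / 1170 = 1.24 / 1170 = 0.001060.
Specific discharge q = K · i = 35.80 × 0.001060 = 0.03794 m/day.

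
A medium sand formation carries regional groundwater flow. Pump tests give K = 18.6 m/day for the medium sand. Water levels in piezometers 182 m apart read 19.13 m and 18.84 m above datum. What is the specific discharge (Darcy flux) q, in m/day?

0.0296

Hydraulic gradient i = (19.13 − 18.84) / 182 = 0.29 / 182 = 0.001593.
Specific discharge q = K · i = 18.60 × 0.001593 = 0.02964 m/day.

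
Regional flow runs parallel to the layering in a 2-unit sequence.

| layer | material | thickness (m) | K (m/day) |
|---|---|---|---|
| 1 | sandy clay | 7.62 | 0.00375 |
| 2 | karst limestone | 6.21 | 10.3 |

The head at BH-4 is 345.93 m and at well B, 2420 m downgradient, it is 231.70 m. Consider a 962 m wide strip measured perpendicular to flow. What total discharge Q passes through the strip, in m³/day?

Flow is parallel to layering, so each bed carries its own Darcy discharge and the transmissivities add.
Σ(K_i·b_i) = 0.00375×7.62 + 10.3×6.21 = 63.99 m²/day.
Hydraulic gradient i = (345.93 − 231.70) / 2420 = 114.23 / 2420 = 0.04720.
Q = Σ(K_i·b_i) · W · i = 63.99 × 962 × 0.04720 = 2906 m³/day.

2910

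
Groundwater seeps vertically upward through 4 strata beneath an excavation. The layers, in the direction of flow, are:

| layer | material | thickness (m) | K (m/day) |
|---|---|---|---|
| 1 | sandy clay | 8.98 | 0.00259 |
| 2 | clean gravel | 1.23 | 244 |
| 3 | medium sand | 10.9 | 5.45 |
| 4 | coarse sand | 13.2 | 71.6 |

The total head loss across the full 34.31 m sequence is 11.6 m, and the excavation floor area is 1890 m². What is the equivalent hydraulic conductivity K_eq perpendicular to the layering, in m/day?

Flow is perpendicular to layering, so the layers act in series and the equivalent K is the thickness-weighted harmonic mean.
Total thickness L = 8.98 + 1.23 + 10.9 + 13.2 = 34.31 m.
Σ(b_i/K_i) = 8.98/0.00259 + 1.23/244 + 10.9/5.45 + 13.2/71.6 = 3469 d.
K_eq = L / Σ(b_i/K_i) = 34.31 / 3469 = 0.009889 m/day.

0.00989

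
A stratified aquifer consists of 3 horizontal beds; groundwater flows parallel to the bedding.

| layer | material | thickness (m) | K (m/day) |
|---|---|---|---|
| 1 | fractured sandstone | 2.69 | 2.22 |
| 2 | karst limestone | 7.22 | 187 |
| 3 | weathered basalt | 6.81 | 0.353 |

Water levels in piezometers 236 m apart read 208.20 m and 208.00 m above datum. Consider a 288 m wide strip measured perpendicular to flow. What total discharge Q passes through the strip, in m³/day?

332

Flow is parallel to layering, so each bed carries its own Darcy discharge and the transmissivities add.
Σ(K_i·b_i) = 2.22×2.69 + 187×7.22 + 0.353×6.81 = 1359 m²/day.
Hydraulic gradient i = (208.20 − 208.00) / 236 = 0.2 / 236 = 0.0008475.
Q = Σ(K_i·b_i) · W · i = 1359 × 288 × 0.0008475 = 331.6 m³/day.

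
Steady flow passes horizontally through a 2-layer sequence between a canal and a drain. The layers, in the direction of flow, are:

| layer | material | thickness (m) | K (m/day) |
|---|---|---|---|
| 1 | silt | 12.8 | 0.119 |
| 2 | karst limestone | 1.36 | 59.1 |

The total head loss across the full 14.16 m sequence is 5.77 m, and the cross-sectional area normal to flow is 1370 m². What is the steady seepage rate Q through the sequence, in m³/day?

73.5

Flow is perpendicular to layering, so the layers act in series and the equivalent K is the thickness-weighted harmonic mean.
Total thickness L = 12.8 + 1.36 = 14.16 m.
Σ(b_i/K_i) = 12.8/0.119 + 1.36/59.1 = 107.6 d.
K_eq = L / Σ(b_i/K_i) = 14.16 / 107.6 = 0.1316 m/day.
Q = K_eq · A · (Δh/L) = 0.1316 × 1370 × (5.77/14.16) = 73.48 m³/day.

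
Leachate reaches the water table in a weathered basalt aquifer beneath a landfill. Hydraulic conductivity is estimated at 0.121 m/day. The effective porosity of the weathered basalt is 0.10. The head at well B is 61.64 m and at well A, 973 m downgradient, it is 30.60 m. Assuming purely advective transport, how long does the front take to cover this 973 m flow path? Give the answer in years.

69.0

Hydraulic gradient i = (61.64 − 30.60) / 973 = 31.04 / 973 = 0.03190.
Darcy flux q = K · i = 0.1210 × 0.03190 = 0.003860 m/day.
Seepage velocity v = q / n_e = 0.003860 / 0.10 = 0.03860 m/day.
Travel time t = L / v = 973 / 0.03860 = 25207 days = 69.01 years.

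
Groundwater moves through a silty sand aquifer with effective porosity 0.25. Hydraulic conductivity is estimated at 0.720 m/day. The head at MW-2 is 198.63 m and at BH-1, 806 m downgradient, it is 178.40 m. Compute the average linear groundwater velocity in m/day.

0.0723

Hydraulic gradient i = (198.63 − 178.40) / 806 = 20.23 / 806 = 0.02510.
Darcy flux q = K · i = 0.7200 × 0.02510 = 0.01807 m/day.
Seepage velocity v = q / n_e = 0.01807 / 0.25 = 0.07229 m/day.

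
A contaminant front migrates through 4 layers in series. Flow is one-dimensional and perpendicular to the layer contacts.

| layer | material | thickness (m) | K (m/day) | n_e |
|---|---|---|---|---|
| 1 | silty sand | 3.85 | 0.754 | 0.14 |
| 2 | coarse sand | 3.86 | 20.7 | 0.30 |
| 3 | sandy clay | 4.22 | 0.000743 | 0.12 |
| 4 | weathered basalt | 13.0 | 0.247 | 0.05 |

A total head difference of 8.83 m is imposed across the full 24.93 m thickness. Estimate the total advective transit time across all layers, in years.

5.08

With flow normal to the layers, continuity requires the same specific discharge q through every layer.
Σ(b_i/K_i) = 3.85/0.754 + 3.86/20.7 + 4.22/0.000743 + 13.0/0.247 = 5738 d.
q = Δh / Σ(b_i/K_i) = 8.83 / 5738 = 0.001539 m/day.
In each layer the seepage velocity is v_i = q/n_i, so the layer transit time is t_i = b_i·n_i / q:
  layer 1 (silty sand): t_1 = 3.85 × 0.14 / 0.001539 = 350.2 d
  layer 2 (coarse sand): t_2 = 3.86 × 0.30 / 0.001539 = 752.5 d
  layer 3 (sandy clay): t_3 = 4.22 × 0.12 / 0.001539 = 329.1 d
  layer 4 (weathered basalt): t_4 = 13.0 × 0.05 / 0.001539 = 422.4 d
Total t = Σ t_i = 1854 days = 5.076 years.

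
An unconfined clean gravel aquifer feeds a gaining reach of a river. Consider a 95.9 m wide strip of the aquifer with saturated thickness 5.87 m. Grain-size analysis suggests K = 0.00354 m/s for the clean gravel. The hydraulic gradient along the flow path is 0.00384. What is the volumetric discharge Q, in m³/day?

Convert K: 0.00354 m/s × 86400 = 305.9 m/day.
Cross-sectional area A = 95.9 × 5.87 = 562.9 m².
Hydraulic gradient i = 0.00384.
Darcy's law: Q = K · A · i = 305.9 × 562.9 × 0.003840 = 661.2 m³/day.

661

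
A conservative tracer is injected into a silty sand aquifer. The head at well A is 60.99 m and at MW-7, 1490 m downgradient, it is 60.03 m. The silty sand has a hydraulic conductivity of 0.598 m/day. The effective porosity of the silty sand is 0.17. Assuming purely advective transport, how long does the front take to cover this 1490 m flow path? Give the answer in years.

Hydraulic gradient i = (60.99 − 60.03) / 1490 = 0.96 / 1490 = 0.0006443.
Darcy flux q = K · i = 0.5980 × 0.0006443 = 0.0003853 m/day.
Seepage velocity v = q / n_e = 0.0003853 / 0.17 = 0.002266 m/day.
Travel time t = L / v = 1490 / 0.002266 = 6.574e+05 days = 1800 years.

1800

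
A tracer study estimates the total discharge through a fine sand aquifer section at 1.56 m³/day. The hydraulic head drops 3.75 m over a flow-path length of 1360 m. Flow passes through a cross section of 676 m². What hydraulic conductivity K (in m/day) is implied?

0.837

Hydraulic gradient i = Δh / L = 3.75 / 1360 = 0.002757.
From Q = K·A·i, K = Q / (A·i) = 1.56 / (676.0 × 0.002757) = 0.8369 m/day.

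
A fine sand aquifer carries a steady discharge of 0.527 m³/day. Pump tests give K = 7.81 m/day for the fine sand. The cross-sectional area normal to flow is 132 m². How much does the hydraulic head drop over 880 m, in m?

0.450

From Q = K·A·i, i = Q / (K·A) = 0.527 / (7.810 × 132.0) = 0.0005112.
Head loss Δh = i · L = 0.0005112 × 880 = 0.4499 m.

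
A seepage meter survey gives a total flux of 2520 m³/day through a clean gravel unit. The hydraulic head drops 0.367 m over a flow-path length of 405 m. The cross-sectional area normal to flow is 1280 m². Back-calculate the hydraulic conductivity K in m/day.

2170

Hydraulic gradient i = Δh / L = 0.367 / 405 = 0.0009062.
From Q = K·A·i, K = Q / (A·i) = 2520 / (1280 × 0.0009062) = 2173 m/day.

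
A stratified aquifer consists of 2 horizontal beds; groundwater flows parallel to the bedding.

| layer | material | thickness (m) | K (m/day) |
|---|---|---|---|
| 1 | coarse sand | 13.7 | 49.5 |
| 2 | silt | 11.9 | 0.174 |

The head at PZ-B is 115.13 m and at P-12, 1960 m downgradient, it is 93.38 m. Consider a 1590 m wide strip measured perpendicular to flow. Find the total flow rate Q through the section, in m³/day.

12000

Flow is parallel to layering, so each bed carries its own Darcy discharge and the transmissivities add.
Σ(K_i·b_i) = 49.5×13.7 + 0.174×11.9 = 680.2 m²/day.
Hydraulic gradient i = (115.13 − 93.38) / 1960 = 21.75 / 1960 = 0.01110.
Q = Σ(K_i·b_i) · W · i = 680.2 × 1590 × 0.01110 = 12002 m³/day.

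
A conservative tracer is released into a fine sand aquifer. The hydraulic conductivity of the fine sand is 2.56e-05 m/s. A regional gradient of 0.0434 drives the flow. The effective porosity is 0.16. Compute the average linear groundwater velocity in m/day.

Convert K: 2.56e-05 m/s × 86400 = 2.212 m/day.
Hydraulic gradient i = 0.0434.
Darcy flux q = K · i = 2.212 × 0.04340 = 0.09599 m/day.
Seepage velocity v = q / n_e = 0.09599 / 0.16 = 0.6000 m/day.

0.600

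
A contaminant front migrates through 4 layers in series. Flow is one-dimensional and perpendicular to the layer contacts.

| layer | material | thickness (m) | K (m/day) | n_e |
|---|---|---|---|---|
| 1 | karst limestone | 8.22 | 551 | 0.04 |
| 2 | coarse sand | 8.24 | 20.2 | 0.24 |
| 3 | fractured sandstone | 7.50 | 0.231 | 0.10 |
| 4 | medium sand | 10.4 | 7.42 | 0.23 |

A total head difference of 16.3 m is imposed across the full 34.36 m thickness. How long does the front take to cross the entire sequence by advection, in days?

With flow normal to the layers, continuity requires the same specific discharge q through every layer.
Σ(b_i/K_i) = 8.22/551 + 8.24/20.2 + 7.50/0.231 + 10.4/7.42 = 34.29 d.
q = Δh / Σ(b_i/K_i) = 16.3 / 34.29 = 0.4753 m/day.
In each layer the seepage velocity is v_i = q/n_i, so the layer transit time is t_i = b_i·n_i / q:
  layer 1 (karst limestone): t_1 = 8.22 × 0.04 / 0.4753 = 0.6917 d
  layer 2 (coarse sand): t_2 = 8.24 × 0.24 / 0.4753 = 4.160 d
  layer 3 (fractured sandstone): t_3 = 7.50 × 0.10 / 0.4753 = 1.578 d
  layer 4 (medium sand): t_4 = 10.4 × 0.23 / 0.4753 = 5.032 d
Total t = Σ t_i = 11.46 days.

11.5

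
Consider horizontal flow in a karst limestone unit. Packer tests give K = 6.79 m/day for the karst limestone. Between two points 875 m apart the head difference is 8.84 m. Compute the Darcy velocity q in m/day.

Hydraulic gradient i = Δh / L = 8.84 / 875 = 0.01010.
Specific discharge q = K · i = 6.790 × 0.01010 = 0.06860 m/day.

0.0686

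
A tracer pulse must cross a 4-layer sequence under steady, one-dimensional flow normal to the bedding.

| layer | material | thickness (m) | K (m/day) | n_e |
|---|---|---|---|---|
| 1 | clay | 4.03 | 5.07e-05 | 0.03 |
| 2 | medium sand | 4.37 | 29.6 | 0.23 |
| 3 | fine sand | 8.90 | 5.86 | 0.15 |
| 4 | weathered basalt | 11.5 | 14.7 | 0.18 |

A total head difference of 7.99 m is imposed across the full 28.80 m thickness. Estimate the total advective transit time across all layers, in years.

123

With flow normal to the layers, continuity requires the same specific discharge q through every layer.
Σ(b_i/K_i) = 4.03/5.07e-05 + 4.37/29.6 + 8.90/5.86 + 11.5/14.7 = 79490 d.
q = Δh / Σ(b_i/K_i) = 7.99 / 79490 = 0.0001005 m/day.
In each layer the seepage velocity is v_i = q/n_i, so the layer transit time is t_i = b_i·n_i / q:
  layer 1 (clay): t_1 = 4.03 × 0.03 / 0.0001005 = 1203 d
  layer 2 (medium sand): t_2 = 4.37 × 0.23 / 0.0001005 = 9999 d
  layer 3 (fine sand): t_3 = 8.90 × 0.15 / 0.0001005 = 13281 d
  layer 4 (weathered basalt): t_4 = 11.5 × 0.18 / 0.0001005 = 20594 d
Total t = Σ t_i = 45077 days = 123.4 years.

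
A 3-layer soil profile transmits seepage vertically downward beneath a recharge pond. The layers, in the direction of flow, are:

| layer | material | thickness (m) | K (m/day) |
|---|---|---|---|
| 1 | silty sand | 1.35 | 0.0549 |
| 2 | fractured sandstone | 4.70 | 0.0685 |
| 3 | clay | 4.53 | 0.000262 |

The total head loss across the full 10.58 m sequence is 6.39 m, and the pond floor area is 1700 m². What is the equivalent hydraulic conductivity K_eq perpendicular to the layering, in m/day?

0.000609

Flow is perpendicular to layering, so the layers act in series and the equivalent K is the thickness-weighted harmonic mean.
Total thickness L = 1.35 + 4.70 + 4.53 = 10.58 m.
Σ(b_i/K_i) = 1.35/0.0549 + 4.70/0.0685 + 4.53/0.000262 = 17383 d.
K_eq = L / Σ(b_i/K_i) = 10.58 / 17383 = 0.0006086 m/day.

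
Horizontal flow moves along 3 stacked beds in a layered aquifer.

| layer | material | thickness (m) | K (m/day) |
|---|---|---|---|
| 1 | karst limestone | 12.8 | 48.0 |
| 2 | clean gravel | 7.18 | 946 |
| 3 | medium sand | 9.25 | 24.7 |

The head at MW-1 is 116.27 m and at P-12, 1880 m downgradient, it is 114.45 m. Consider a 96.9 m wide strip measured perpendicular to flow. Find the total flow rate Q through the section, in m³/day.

Flow is parallel to layering, so each bed carries its own Darcy discharge and the transmissivities add.
Σ(K_i·b_i) = 48.0×12.8 + 946×7.18 + 24.7×9.25 = 7635 m²/day.
Hydraulic gradient i = (116.27 − 114.45) / 1880 = 1.82 / 1880 = 0.0009681.
Q = Σ(K_i·b_i) · W · i = 7635 × 96.9 × 0.0009681 = 716.2 m³/day.

716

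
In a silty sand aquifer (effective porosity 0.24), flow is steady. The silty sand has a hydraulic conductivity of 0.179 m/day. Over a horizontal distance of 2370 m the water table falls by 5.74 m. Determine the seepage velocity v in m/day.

Hydraulic gradient i = Δh / L = 5.74 / 2370 = 0.002422.
Darcy flux q = K · i = 0.1790 × 0.002422 = 0.0004335 m/day.
Seepage velocity v = q / n_e = 0.0004335 / 0.24 = 0.001806 m/day.

0.00181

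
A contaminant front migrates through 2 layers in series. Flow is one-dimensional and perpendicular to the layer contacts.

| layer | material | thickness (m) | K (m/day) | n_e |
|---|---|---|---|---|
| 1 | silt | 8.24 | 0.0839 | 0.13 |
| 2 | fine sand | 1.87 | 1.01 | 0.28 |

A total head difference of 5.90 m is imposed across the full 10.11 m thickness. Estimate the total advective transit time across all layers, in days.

With flow normal to the layers, continuity requires the same specific discharge q through every layer.
Σ(b_i/K_i) = 8.24/0.0839 + 1.87/1.01 = 100.1 d.
q = Δh / Σ(b_i/K_i) = 5.90 / 100.1 = 0.05896 m/day.
In each layer the seepage velocity is v_i = q/n_i, so the layer transit time is t_i = b_i·n_i / q:
  layer 1 (silt): t_1 = 8.24 × 0.13 / 0.05896 = 18.17 d
  layer 2 (fine sand): t_2 = 1.87 × 0.28 / 0.05896 = 8.880 d
Total t = Σ t_i = 27.05 days.

27.0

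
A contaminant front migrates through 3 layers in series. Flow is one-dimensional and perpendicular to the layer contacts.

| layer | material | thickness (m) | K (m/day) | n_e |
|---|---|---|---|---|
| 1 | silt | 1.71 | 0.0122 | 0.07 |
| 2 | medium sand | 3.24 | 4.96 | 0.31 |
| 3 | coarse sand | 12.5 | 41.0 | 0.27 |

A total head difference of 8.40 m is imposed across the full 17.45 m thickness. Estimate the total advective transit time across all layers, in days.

With flow normal to the layers, continuity requires the same specific discharge q through every layer.
Σ(b_i/K_i) = 1.71/0.0122 + 3.24/4.96 + 12.5/41.0 = 141.1 d.
q = Δh / Σ(b_i/K_i) = 8.40 / 141.1 = 0.05952 m/day.
In each layer the seepage velocity is v_i = q/n_i, so the layer transit time is t_i = b_i·n_i / q:
  layer 1 (silt): t_1 = 1.71 × 0.07 / 0.05952 = 2.011 d
  layer 2 (medium sand): t_2 = 3.24 × 0.31 / 0.05952 = 16.87 d
  layer 3 (coarse sand): t_3 = 12.5 × 0.27 / 0.05952 = 56.70 d
Total t = Σ t_i = 75.59 days.

75.6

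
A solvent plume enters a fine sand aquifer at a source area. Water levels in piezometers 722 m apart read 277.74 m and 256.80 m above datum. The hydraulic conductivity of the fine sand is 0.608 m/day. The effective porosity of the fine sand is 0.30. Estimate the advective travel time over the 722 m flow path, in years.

33.6

Hydraulic gradient i = (277.74 − 256.80) / 722 = 20.94 / 722 = 0.02900.
Darcy flux q = K · i = 0.6080 × 0.02900 = 0.01763 m/day.
Seepage velocity v = q / n_e = 0.01763 / 0.30 = 0.05878 m/day.
Travel time t = L / v = 722 / 0.05878 = 12283 days = 33.63 years.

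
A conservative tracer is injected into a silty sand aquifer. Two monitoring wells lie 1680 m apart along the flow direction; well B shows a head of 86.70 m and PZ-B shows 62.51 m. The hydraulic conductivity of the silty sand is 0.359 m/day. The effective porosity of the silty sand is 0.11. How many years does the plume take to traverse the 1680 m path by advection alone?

Hydraulic gradient i = (86.70 − 62.51) / 1680 = 24.19 / 1680 = 0.01440.
Darcy flux q = K · i = 0.3590 × 0.01440 = 0.005169 m/day.
Seepage velocity v = q / n_e = 0.005169 / 0.11 = 0.04699 m/day.
Travel time t = L / v = 1680 / 0.04699 = 35750 days = 97.88 years.

97.9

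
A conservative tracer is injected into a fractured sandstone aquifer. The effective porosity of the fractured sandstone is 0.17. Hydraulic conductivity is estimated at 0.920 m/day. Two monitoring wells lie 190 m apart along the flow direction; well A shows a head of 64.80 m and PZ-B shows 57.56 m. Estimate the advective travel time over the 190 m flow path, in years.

Hydraulic gradient i = (64.80 − 57.56) / 190 = 7.24 / 190 = 0.03811.
Darcy flux q = K · i = 0.9200 × 0.03811 = 0.03506 m/day.
Seepage velocity v = q / n_e = 0.03506 / 0.17 = 0.2062 m/day.
Travel time t = L / v = 190 / 0.2062 = 921.4 days = 2.523 years.

2.52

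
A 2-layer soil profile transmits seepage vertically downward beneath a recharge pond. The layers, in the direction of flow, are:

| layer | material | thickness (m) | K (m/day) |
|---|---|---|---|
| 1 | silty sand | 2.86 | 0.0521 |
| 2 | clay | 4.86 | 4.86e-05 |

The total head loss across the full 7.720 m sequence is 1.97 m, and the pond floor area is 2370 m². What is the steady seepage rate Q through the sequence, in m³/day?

Flow is perpendicular to layering, so the layers act in series and the equivalent K is the thickness-weighted harmonic mean.
Total thickness L = 2.86 + 4.86 = 7.720 m.
Σ(b_i/K_i) = 2.86/0.0521 + 4.86/4.86e-05 = 1.001e+05 d.
K_eq = L / Σ(b_i/K_i) = 7.720 / 1.001e+05 = 7.716e-05 m/day.
Q = K_eq · A · (Δh/L) = 7.716e-05 × 2370 × (1.97/7.720) = 0.04666 m³/day.

0.0467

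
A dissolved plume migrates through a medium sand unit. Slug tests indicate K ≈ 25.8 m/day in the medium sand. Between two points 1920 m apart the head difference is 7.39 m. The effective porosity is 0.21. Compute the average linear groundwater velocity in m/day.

Hydraulic gradient i = Δh / L = 7.39 / 1920 = 0.003849.
Darcy flux q = K · i = 25.80 × 0.003849 = 0.09930 m/day.
Seepage velocity v = q / n_e = 0.09930 / 0.21 = 0.4729 m/day.

0.473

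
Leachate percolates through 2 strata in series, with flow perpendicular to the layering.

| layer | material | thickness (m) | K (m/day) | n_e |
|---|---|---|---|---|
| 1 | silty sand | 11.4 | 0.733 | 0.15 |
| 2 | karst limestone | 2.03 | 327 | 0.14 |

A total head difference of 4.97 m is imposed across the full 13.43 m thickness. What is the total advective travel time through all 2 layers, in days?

6.24

With flow normal to the layers, continuity requires the same specific discharge q through every layer.
Σ(b_i/K_i) = 11.4/0.733 + 2.03/327 = 15.56 d.
q = Δh / Σ(b_i/K_i) = 4.97 / 15.56 = 0.3194 m/day.
In each layer the seepage velocity is v_i = q/n_i, so the layer transit time is t_i = b_i·n_i / q:
  layer 1 (silty sand): t_1 = 11.4 × 0.15 / 0.3194 = 5.353 d
  layer 2 (karst limestone): t_2 = 2.03 × 0.14 / 0.3194 = 0.8897 d
Total t = Σ t_i = 6.243 days.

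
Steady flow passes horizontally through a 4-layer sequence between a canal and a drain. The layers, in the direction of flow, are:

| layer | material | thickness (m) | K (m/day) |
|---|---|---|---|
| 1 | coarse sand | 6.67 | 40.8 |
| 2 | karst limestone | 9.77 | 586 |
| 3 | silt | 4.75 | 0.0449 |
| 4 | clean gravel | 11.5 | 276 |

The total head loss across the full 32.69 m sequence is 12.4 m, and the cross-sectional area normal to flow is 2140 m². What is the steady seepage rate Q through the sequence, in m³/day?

250

Flow is perpendicular to layering, so the layers act in series and the equivalent K is the thickness-weighted harmonic mean.
Total thickness L = 6.67 + 9.77 + 4.75 + 11.5 = 32.69 m.
Σ(b_i/K_i) = 6.67/40.8 + 9.77/586 + 4.75/0.0449 + 11.5/276 = 106.0 d.
K_eq = L / Σ(b_i/K_i) = 32.69 / 106.0 = 0.3084 m/day.
Q = K_eq · A · (Δh/L) = 0.3084 × 2140 × (12.4/32.69) = 250.3 m³/day.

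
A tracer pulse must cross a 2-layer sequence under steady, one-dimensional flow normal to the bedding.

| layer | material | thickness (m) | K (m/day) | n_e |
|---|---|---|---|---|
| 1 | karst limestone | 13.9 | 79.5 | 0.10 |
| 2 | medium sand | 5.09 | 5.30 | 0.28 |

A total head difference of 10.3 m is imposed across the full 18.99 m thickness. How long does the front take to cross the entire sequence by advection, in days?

With flow normal to the layers, continuity requires the same specific discharge q through every layer.
Σ(b_i/K_i) = 13.9/79.5 + 5.09/5.30 = 1.135 d.
q = Δh / Σ(b_i/K_i) = 10.3 / 1.135 = 9.073 m/day.
In each layer the seepage velocity is v_i = q/n_i, so the layer transit time is t_i = b_i·n_i / q:
  layer 1 (karst limestone): t_1 = 13.9 × 0.10 / 9.073 = 0.1532 d
  layer 2 (medium sand): t_2 = 5.09 × 0.28 / 9.073 = 0.1571 d
Total t = Σ t_i = 0.3103 days.

0.310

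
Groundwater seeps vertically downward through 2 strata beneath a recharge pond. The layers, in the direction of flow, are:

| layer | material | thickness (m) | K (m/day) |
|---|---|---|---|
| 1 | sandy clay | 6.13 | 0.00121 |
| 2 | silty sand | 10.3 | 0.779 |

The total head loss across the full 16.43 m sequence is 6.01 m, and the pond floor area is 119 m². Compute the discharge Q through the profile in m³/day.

0.141

Flow is perpendicular to layering, so the layers act in series and the equivalent K is the thickness-weighted harmonic mean.
Total thickness L = 6.13 + 10.3 = 16.43 m.
Σ(b_i/K_i) = 6.13/0.00121 + 10.3/0.779 = 5079 d.
K_eq = L / Σ(b_i/K_i) = 16.43 / 5079 = 0.003235 m/day.
Q = K_eq · A · (Δh/L) = 0.003235 × 119 × (6.01/16.43) = 0.1408 m³/day.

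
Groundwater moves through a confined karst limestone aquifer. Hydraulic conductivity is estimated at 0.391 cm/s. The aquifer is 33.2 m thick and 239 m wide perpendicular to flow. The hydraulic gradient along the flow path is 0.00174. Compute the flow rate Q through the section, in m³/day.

Convert K: 0.391 cm/s × 864 = 337.8 m/day.
Cross-sectional area A = 239 × 33.2 = 7935 m².
Hydraulic gradient i = 0.00174.
Darcy's law: Q = K · A · i = 337.8 × 7935 × 0.001740 = 4664 m³/day.

4660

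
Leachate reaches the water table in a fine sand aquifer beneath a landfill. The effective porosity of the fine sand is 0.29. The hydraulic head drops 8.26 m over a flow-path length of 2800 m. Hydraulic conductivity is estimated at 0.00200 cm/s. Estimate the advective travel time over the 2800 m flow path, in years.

436

Convert K: 0.00200 cm/s × 864 = 1.728 m/day.
Hydraulic gradient i = Δh / L = 8.26 / 2800 = 0.002950.
Darcy flux q = K · i = 1.728 × 0.002950 = 0.005098 m/day.
Seepage velocity v = q / n_e = 0.005098 / 0.29 = 0.01758 m/day.
Travel time t = L / v = 2800 / 0.01758 = 1.593e+05 days = 436.1 years.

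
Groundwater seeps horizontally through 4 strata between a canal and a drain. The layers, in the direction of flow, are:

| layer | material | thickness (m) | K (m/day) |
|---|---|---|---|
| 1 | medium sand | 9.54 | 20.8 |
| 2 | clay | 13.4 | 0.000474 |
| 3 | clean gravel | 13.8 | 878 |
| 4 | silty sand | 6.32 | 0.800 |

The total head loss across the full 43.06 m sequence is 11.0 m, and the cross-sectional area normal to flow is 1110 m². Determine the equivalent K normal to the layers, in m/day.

0.00152

Flow is perpendicular to layering, so the layers act in series and the equivalent K is the thickness-weighted harmonic mean.
Total thickness L = 9.54 + 13.4 + 13.8 + 6.32 = 43.06 m.
Σ(b_i/K_i) = 9.54/20.8 + 13.4/0.000474 + 13.8/878 + 6.32/0.800 = 28278 d.
K_eq = L / Σ(b_i/K_i) = 43.06 / 28278 = 0.001523 m/day.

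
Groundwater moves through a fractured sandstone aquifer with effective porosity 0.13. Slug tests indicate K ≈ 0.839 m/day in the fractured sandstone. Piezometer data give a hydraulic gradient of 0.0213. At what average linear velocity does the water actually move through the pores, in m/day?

0.137

Hydraulic gradient i = 0.0213.
Darcy flux q = K · i = 0.8390 × 0.02130 = 0.01787 m/day.
Seepage velocity v = q / n_e = 0.01787 / 0.13 = 0.1375 m/day.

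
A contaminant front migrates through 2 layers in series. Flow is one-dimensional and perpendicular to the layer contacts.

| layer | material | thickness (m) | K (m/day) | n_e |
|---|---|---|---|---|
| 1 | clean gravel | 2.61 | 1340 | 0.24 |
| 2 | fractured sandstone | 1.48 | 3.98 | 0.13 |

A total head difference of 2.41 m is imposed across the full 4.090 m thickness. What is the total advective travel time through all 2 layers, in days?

With flow normal to the layers, continuity requires the same specific discharge q through every layer.
Σ(b_i/K_i) = 2.61/1340 + 1.48/3.98 = 0.3738 d.
q = Δh / Σ(b_i/K_i) = 2.41 / 0.3738 = 6.447 m/day.
In each layer the seepage velocity is v_i = q/n_i, so the layer transit time is t_i = b_i·n_i / q:
  layer 1 (clean gravel): t_1 = 2.61 × 0.24 / 6.447 = 0.09716 d
  layer 2 (fractured sandstone): t_2 = 1.48 × 0.13 / 6.447 = 0.02984 d
Total t = Σ t_i = 0.1270 days.

0.127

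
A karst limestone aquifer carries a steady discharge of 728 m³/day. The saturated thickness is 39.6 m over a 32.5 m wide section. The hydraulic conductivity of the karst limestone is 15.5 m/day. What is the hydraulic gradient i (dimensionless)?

0.0365

Cross-sectional area A = 32.5 × 39.6 = 1287 m².
From Q = K·A·i, i = Q / (K·A) = 728 / (15.50 × 1287) = 0.03649.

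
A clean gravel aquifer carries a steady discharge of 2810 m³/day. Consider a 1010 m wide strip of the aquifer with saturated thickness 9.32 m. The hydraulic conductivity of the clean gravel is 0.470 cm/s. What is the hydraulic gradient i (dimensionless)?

Convert K: 0.470 cm/s × 864 = 406.1 m/day.
Cross-sectional area A = 1010 × 9.32 = 9413 m².
From Q = K·A·i, i = Q / (K·A) = 2810 / (406.1 × 9413) = 0.0007351.

0.000735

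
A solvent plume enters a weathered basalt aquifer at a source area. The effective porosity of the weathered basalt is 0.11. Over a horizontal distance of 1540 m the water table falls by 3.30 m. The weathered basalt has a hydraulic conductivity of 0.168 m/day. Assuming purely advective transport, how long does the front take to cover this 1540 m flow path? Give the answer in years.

Hydraulic gradient i = Δh / L = 3.30 / 1540 = 0.002143.
Darcy flux q = K · i = 0.1680 × 0.002143 = 0.0003600 m/day.
Seepage velocity v = q / n_e = 0.0003600 / 0.11 = 0.003273 m/day.
Travel time t = L / v = 1540 / 0.003273 = 4.706e+05 days = 1288 years.

1290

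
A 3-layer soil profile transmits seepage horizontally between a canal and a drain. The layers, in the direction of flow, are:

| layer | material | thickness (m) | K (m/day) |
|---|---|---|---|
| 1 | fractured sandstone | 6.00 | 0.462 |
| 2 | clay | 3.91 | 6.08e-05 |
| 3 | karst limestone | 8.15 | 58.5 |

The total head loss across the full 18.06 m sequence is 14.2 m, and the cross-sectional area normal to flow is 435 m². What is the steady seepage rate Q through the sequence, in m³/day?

Flow is perpendicular to layering, so the layers act in series and the equivalent K is the thickness-weighted harmonic mean.
Total thickness L = 6.00 + 3.91 + 8.15 = 18.06 m.
Σ(b_i/K_i) = 6.00/0.462 + 3.91/6.08e-05 + 8.15/58.5 = 64322 d.
K_eq = L / Σ(b_i/K_i) = 18.06 / 64322 = 0.0002808 m/day.
Q = K_eq · A · (Δh/L) = 0.0002808 × 435 × (14.2/18.06) = 0.09603 m³/day.

0.0960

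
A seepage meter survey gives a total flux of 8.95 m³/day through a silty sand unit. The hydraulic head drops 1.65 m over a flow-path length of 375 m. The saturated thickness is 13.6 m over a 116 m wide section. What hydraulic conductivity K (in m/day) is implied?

Cross-sectional area A = 116 × 13.6 = 1578 m².
Hydraulic gradient i = Δh / L = 1.65 / 375 = 0.004400.
From Q = K·A·i, K = Q / (A·i) = 8.95 / (1578 × 0.004400) = 1.289 m/day.

1.29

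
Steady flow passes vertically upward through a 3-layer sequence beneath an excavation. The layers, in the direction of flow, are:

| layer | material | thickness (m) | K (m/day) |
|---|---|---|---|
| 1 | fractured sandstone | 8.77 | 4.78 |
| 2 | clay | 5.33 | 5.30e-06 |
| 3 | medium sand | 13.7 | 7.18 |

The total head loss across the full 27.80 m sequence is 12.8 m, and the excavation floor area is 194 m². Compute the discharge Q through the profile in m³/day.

0.00247

Flow is perpendicular to layering, so the layers act in series and the equivalent K is the thickness-weighted harmonic mean.
Total thickness L = 8.77 + 5.33 + 13.7 = 27.80 m.
Σ(b_i/K_i) = 8.77/4.78 + 5.33/5.30e-06 + 13.7/7.18 = 1.006e+06 d.
K_eq = L / Σ(b_i/K_i) = 27.80 / 1.006e+06 = 2.764e-05 m/day.
Q = K_eq · A · (Δh/L) = 2.764e-05 × 194 × (12.8/27.80) = 0.002469 m³/day.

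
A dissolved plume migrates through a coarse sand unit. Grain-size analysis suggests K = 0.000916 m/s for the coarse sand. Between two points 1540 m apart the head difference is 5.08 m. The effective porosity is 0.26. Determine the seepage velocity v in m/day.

1.00

Convert K: 0.000916 m/s × 86400 = 79.14 m/day.
Hydraulic gradient i = Δh / L = 5.08 / 1540 = 0.003299.
Darcy flux q = K · i = 79.14 × 0.003299 = 0.2611 m/day.
Seepage velocity v = q / n_e = 0.2611 / 0.26 = 1.004 m/day.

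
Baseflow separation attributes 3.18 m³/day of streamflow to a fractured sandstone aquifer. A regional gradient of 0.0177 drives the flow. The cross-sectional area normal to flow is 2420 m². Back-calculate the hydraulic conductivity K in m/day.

Hydraulic gradient i = 0.0177.
From Q = K·A·i, K = Q / (A·i) = 3.18 / (2420 × 0.01770) = 0.07424 m/day.

0.0742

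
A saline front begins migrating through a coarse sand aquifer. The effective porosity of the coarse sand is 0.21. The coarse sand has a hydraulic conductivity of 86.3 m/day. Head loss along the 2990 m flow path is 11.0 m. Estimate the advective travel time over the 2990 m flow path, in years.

5.41

Hydraulic gradient i = Δh / L = 11.0 / 2990 = 0.003679.
Darcy flux q = K · i = 86.30 × 0.003679 = 0.3175 m/day.
Seepage velocity v = q / n_e = 0.3175 / 0.21 = 1.512 m/day.
Travel time t = L / v = 2990 / 1.512 = 1978 days = 5.415 years.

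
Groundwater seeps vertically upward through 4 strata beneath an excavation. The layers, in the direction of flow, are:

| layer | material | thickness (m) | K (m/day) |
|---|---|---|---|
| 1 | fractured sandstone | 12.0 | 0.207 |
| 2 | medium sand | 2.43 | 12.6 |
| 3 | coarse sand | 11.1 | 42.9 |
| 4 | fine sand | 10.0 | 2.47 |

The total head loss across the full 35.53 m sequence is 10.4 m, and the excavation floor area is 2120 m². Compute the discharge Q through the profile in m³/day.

Flow is perpendicular to layering, so the layers act in series and the equivalent K is the thickness-weighted harmonic mean.
Total thickness L = 12.0 + 2.43 + 11.1 + 10.0 = 35.53 m.
Σ(b_i/K_i) = 12.0/0.207 + 2.43/12.6 + 11.1/42.9 + 10.0/2.47 = 62.47 d.
K_eq = L / Σ(b_i/K_i) = 35.53 / 62.47 = 0.5687 m/day.
Q = K_eq · A · (Δh/L) = 0.5687 × 2120 × (10.4/35.53) = 352.9 m³/day.

353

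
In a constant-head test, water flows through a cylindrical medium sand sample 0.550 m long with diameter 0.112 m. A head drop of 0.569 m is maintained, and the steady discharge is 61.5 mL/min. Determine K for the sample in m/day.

8.69

Cross-sectional area A = π·(d/2)² = π × (0.112/2)² = 0.009852 m².
Convert discharge: 61.5 mL/min = 1.025e-06 m³/s.
Darcy's law rearranged: K = Q·L / (A·Δh) = 1.025e-06 × 0.550 / (0.009852 × 0.569) = 0.0001006 m/s = 8.689 m/day.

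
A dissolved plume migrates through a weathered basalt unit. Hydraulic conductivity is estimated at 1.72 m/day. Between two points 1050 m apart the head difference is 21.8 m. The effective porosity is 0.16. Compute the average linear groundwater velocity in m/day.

Hydraulic gradient i = Δh / L = 21.8 / 1050 = 0.02076.
Darcy flux q = K · i = 1.720 × 0.02076 = 0.03571 m/day.
Seepage velocity v = q / n_e = 0.03571 / 0.16 = 0.2232 m/day.

0.223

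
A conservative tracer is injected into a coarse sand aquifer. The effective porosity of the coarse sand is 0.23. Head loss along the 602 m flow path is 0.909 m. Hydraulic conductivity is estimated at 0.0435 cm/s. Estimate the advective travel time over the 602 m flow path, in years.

6.68

Convert K: 0.0435 cm/s × 864 = 37.58 m/day.
Hydraulic gradient i = Δh / L = 0.909 / 602 = 0.001510.
Darcy flux q = K · i = 37.58 × 0.001510 = 0.05675 m/day.
Seepage velocity v = q / n_e = 0.05675 / 0.23 = 0.2467 m/day.
Travel time t = L / v = 602 / 0.2467 = 2440 days = 6.680 years.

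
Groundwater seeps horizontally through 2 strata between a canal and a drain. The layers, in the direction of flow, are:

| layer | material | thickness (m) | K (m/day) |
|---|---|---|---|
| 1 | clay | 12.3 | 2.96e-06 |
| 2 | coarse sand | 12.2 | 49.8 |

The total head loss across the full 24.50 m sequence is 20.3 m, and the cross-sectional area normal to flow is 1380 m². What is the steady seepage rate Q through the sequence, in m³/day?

Flow is perpendicular to layering, so the layers act in series and the equivalent K is the thickness-weighted harmonic mean.
Total thickness L = 12.3 + 12.2 = 24.50 m.
Σ(b_i/K_i) = 12.3/2.96e-06 + 12.2/49.8 = 4.155e+06 d.
K_eq = L / Σ(b_i/K_i) = 24.50 / 4.155e+06 = 5.896e-06 m/day.
Q = K_eq · A · (Δh/L) = 5.896e-06 × 1380 × (20.3/24.50) = 0.006742 m³/day.

0.00674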